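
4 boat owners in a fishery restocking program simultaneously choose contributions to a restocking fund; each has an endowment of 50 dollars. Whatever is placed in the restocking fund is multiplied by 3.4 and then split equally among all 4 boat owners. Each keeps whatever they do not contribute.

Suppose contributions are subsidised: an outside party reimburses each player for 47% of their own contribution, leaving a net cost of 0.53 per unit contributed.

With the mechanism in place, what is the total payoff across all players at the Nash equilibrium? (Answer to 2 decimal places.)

774.00 dollars

With the mechanism, a contributed unit returns (3.4/4) / 0.53 = 1.6038 per unit of net cost to the contributor — now above 1 — so contributing fully is weakly dominant for every player.
At the Nash equilibrium everyone contributes 50. Group total payoff = 4 × (50 × 0.47 + 3.4 × 50) = 774.00.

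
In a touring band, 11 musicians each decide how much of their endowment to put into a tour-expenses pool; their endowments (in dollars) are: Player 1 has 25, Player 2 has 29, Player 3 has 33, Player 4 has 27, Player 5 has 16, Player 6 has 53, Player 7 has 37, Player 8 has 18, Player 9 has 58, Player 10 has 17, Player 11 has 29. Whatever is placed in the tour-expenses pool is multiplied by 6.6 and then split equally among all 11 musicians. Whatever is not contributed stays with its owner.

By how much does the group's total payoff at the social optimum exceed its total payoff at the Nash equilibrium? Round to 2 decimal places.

The private return per contributed unit is 6.6/11 = 0.6000 < 1 for every player regardless of endowment, so the Nash equilibrium is zero contribution and the group total is Σ E_j = 25 + 29 + 33 + 27 + 16 + 53 + 37 + 18 + 58 + 17 + 29 = 342.
Each contributed unit returns 6.600 to the group, so the social optimum is full contribution by everyone: group total = 6.600 × 342 = 2257.20.
Efficiency loss = (6.600 − 1) × 342 = 1915.20.

1915.20 dollars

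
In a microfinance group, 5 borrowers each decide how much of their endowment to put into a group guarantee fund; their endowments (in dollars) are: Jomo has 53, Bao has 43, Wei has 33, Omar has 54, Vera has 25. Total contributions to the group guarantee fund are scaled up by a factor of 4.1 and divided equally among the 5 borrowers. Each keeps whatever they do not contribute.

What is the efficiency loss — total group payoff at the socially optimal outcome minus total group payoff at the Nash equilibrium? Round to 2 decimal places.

The private return per contributed unit is 4.1/5 = 0.8200 < 1 for every player regardless of endowment, so the Nash equilibrium is zero contribution and the group total is Σ E_j = 53 + 43 + 33 + 54 + 25 = 208.
Each contributed unit returns 4.100 to the group, so the social optimum is full contribution by everyone: group total = 4.100 × 208 = 852.80.
Efficiency loss = (4.100 − 1) × 208 = 644.80.

644.80 dollars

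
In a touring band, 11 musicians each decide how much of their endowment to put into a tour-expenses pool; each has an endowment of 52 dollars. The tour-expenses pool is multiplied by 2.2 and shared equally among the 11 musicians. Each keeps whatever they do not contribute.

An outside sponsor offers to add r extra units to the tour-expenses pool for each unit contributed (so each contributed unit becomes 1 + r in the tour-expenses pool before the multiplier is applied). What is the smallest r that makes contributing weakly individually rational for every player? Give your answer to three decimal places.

4.000

With matching at rate r, one contributed unit becomes (1 + r) in the tour-expenses pool and returns 2.2 × (1 + r) / 11 to the contributor.
Setting this equal to 1: 1 + r = 11/2.2 = 5.0000.
So the minimum matching rate is r = 5.0000 − 1 = 4.000.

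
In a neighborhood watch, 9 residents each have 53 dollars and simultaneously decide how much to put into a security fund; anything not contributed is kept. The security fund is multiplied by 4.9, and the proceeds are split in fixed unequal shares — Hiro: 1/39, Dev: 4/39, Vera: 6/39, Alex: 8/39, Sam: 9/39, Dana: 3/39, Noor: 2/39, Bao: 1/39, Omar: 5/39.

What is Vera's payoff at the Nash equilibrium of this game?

132.91 dollars

A player with share s gets back 4.9·s per unit contributed, so full contribution is dominant for anyone with s > 1/4.9 = 0.2041 and zero contribution is dominant for anyone below.
Alex and Sam are above the threshold, contributing 53 each; the remaining 7 contribute 0. Total contributed: 106.
Vera keeps 53 and receives 4.9 × 106 × 6/39 = 79.91 from the security fund, for a payoff of 132.91.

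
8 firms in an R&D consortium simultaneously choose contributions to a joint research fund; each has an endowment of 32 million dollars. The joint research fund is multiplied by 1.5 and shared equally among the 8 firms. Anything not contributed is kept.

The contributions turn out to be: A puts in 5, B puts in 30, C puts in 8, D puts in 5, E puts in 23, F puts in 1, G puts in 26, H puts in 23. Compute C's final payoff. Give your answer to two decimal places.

Total contributed: 5 + 30 + 8 + 5 + 23 + 1 + 26 + 23 = 121.
Each receives 1.5 × 121 / 8 = 22.69 from the joint research fund.
C keeps 32 − 8 = 24, so C's payoff is 24 + 22.69 = 46.69.

46.69 million dollars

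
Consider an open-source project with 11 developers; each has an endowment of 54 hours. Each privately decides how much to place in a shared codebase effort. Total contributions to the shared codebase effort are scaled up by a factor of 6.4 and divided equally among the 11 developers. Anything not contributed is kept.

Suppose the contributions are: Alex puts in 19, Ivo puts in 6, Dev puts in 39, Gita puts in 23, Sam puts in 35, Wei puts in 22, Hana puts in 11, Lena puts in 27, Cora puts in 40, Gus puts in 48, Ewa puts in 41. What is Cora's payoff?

194.95 hours

Total contributed: 19 + 6 + 39 + 23 + 35 + 22 + 11 + 27 + 40 + 48 + 41 = 311.
Each receives 6.4 × 311 / 11 = 180.95 from the shared codebase effort.
Cora keeps 54 − 40 = 14, so Cora's payoff is 14 + 180.95 = 194.95.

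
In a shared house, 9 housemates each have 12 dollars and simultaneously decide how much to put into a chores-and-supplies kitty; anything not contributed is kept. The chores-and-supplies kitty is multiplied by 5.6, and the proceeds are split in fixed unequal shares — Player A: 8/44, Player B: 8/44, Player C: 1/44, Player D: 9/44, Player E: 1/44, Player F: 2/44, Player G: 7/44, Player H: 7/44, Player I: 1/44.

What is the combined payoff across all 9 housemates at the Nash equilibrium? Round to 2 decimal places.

A player with share s gets back 5.6·s per unit contributed, so full contribution is dominant for anyone with s > 1/5.6 = 0.1786 and zero contribution is dominant for anyone below.
Player A, Player B and Player D clear that bar, contributing 12 each; the remaining 6 contribute 0. Total contributed: 36.
The chores-and-supplies kitty pays out 5.6 × 36 = 201.60 in total (split across the unequal shares, but the aggregate is all that matters for the group sum).
The 6 free-riders keep 12 each, adding 72. Group total = 72 + 201.60 = 273.60.

273.60 dollars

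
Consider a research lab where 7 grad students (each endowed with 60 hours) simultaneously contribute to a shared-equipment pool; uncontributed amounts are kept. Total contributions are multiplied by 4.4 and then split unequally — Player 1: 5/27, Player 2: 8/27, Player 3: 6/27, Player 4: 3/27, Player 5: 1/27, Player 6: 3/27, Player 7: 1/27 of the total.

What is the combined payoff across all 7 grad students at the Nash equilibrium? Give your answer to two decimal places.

624.00 hours

Player j's private return per contributed unit is 4.4 × (j's share). Contributing is weakly dominant for j when that share is at least 1/4.4 = 0.2273, and contributing 0 is dominant otherwise.
The only share above 0.2273 is Player 2's 8/27, contributing 60; the remaining 6 contribute 0. Total contributed: 60.
The shared-equipment pool pays out 4.4 × 60 = 264.00 in total (split across the unequal shares, but the aggregate is all that matters for the group sum).
The 6 free-riders keep 60 each, adding 360. Group total = 360 + 264.00 = 624.00.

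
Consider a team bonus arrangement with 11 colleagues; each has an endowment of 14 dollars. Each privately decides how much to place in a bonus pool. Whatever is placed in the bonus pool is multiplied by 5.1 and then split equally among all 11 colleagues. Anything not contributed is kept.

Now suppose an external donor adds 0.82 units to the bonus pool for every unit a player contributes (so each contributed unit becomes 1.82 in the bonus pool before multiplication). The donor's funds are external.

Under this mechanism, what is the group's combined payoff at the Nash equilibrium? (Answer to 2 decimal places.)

The effective private return is 5.1 × 1.82 / 11 = 0.8438, which is still under 1, so the mechanism doesn't change anyone's dominant strategy: zero contribution.
At the Nash equilibrium no one contributes; group total payoff = 11 × 14 = 154.

154.00 dollars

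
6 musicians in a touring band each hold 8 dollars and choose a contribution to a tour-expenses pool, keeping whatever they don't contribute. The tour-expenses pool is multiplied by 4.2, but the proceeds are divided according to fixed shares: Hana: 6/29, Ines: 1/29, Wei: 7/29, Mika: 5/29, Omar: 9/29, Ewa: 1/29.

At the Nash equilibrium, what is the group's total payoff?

Player j's private return per contributed unit is 4.2 × (j's share). Contributing is weakly dominant for j when that share is at least 1/4.2 = 0.2381, and contributing 0 is dominant otherwise.
Wei and Omar clear that bar, contributing 8 each; the remaining 4 contribute 0. Total contributed: 16.
The tour-expenses pool pays out 4.2 × 16 = 67.20 in total (split across the unequal shares, but the aggregate is all that matters for the group sum).
The 4 free-riders keep 8 each, adding 32. Group total = 32 + 67.20 = 99.20.

99.20 dollars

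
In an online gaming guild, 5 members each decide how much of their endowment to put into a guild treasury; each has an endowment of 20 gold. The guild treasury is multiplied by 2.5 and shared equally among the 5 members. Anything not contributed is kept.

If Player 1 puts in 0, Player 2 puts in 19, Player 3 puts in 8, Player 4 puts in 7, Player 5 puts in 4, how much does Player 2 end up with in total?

Total contributed: 0 + 19 + 8 + 7 + 4 = 38.
Each receives 2.5 × 38 / 5 = 19.00 from the guild treasury.
Player 2 keeps 20 − 19 = 1, so Player 2's payoff is 1 + 19.00 = 20.00.

20.00 gold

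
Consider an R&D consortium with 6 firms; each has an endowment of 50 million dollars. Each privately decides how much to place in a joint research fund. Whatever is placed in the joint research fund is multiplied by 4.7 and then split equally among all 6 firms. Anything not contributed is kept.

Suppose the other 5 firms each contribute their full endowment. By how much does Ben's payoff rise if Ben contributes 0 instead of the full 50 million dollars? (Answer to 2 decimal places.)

Switching from a contribution of 50 to 0 lets Ben keep an extra 50 million dollars, but lowers the joint research fund by 50, which costs Ben their own share of that drop: 4.7/6 × 50 = 39.17.
Net gain = 50 − 39.17 = 10.83. The private return per contributed unit (0.7833) is below 1, so free-riding is indeed the best response regardless of what the others do.

10.83 million dollars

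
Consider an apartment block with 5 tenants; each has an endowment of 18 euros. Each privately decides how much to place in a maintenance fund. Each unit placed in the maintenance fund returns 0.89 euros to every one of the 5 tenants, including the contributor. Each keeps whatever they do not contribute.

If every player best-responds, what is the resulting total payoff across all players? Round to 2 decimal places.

90.00 euros

The private return per contributed unit is 0.89 < 1, so contributing 0 is dominant for every player. At the Nash equilibrium everyone keeps their 18, and the group total is 5 × 18 = 90.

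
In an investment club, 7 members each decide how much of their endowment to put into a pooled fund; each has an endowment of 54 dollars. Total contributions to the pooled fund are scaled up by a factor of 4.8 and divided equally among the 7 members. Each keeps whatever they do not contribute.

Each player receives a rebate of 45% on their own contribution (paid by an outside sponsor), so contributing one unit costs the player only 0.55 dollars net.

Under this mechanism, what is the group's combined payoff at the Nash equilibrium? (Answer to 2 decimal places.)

The effective private return per unit is now (4.8/7) / 0.55 = 1.2468 > 1, so every player's dominant strategy flips to full contribution.
So the Nash equilibrium is full contribution by all 7; the group earns 7 × (54 × 0.45 + 4.8 × 54) = 1984.50.

1984.50 dollars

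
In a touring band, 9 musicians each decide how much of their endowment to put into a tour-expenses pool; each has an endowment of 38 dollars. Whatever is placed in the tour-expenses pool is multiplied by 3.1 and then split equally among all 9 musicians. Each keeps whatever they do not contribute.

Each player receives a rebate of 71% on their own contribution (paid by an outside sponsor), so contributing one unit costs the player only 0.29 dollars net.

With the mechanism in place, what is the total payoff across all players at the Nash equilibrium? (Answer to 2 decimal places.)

The effective private return per unit is now (3.1/9) / 0.29 = 1.1877 > 1, so every player's dominant strategy flips to full contribution.
So the Nash equilibrium is full contribution by all 9; the group earns 9 × (38 × 0.71 + 3.1 × 38) = 1303.02.

1303.02 dollars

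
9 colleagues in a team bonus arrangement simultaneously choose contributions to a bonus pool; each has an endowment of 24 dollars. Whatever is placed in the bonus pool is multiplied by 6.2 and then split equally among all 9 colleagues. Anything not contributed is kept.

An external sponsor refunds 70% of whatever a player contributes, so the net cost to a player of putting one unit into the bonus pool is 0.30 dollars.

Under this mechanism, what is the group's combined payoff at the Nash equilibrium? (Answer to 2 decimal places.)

1490.40 dollars

Under the mechanism each unit contributed yields (6.2/9) / 0.30 = 2.2963 back to its contributor per unit of net cost, which exceeds 1, making full contribution the dominant choice for everyone.
So the Nash equilibrium is full contribution by all 9; the group earns 9 × (24 × 0.70 + 6.2 × 24) = 1490.40.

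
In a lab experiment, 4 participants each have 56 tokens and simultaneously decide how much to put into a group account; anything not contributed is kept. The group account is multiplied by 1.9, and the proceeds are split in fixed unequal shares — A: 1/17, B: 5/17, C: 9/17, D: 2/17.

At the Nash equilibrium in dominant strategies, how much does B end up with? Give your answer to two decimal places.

87.29 tokens

Player j's private return per contributed unit is 1.9 × (j's share). Contributing is weakly dominant for j when that share is at least 1/1.9 = 0.5263, and contributing 0 is dominant otherwise.
The only share above 0.5263 is C's 9/17, contributing 56; the remaining 3 contribute 0. Total contributed: 56.
B keeps 56 and receives 1.9 × 56 × 5/17 = 31.29 from the group account, for a payoff of 87.29.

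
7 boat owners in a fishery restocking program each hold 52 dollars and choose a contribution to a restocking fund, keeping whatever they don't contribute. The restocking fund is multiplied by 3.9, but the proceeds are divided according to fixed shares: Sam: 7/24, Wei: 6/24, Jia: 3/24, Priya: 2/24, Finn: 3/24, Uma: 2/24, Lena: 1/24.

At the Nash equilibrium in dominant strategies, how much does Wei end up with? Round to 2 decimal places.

Each unit j contributes comes back to j as 3.9 × (j's share), so j prefers to contribute only if that share exceeds 1/3.9 = 0.2564; otherwise keeping the unit dominates.
Only Sam (7/24) clears that bar, contributing 52; the remaining 6 contribute 0. Total contributed: 52.
Wei keeps 52 and receives 3.9 × 52 × 6/24 = 50.70 from the restocking fund, for a payoff of 102.70.

102.70 dollars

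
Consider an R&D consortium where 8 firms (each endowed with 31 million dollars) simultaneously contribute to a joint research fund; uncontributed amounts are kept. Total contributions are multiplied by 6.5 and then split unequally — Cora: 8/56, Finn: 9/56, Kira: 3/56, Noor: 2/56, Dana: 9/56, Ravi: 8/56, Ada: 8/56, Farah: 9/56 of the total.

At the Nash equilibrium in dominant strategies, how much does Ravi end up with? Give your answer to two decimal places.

117.36 million dollars

For player j, contributing a unit is worthwhile iff 6.5 × (j's share) ≥ 1, i.e. iff j's share is at least 0.1538.
Finn, Dana and Farah clear that bar, contributing 31 each; the remaining 5 contribute 0. Total contributed: 93.
Ravi keeps 31 and receives 6.5 × 93 × 8/56 = 86.36 from the joint research fund, for a payoff of 117.36.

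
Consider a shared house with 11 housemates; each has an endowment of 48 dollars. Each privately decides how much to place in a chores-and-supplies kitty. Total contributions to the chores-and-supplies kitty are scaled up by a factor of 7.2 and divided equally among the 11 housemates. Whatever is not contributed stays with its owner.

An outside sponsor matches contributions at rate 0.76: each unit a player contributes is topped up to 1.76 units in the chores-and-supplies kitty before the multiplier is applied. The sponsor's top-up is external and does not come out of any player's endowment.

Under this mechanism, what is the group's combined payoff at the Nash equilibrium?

6690.82 dollars

The effective private return per unit is now 7.2 × 1.76 / 11 = 1.1520 > 1, so every player's dominant strategy flips to full contribution.
At the Nash equilibrium everyone contributes 48. Group total payoff = 7.2 × 1.76 × 528 = 6690.82.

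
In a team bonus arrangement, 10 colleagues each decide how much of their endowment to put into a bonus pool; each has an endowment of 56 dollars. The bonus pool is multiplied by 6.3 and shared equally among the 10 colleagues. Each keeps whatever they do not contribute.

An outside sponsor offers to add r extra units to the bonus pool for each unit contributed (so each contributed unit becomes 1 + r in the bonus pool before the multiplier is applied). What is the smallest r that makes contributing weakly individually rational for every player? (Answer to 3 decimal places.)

0.587

With matching at rate r, one contributed unit becomes (1 + r) in the bonus pool and returns 6.3 × (1 + r) / 10 to the contributor.
Setting this equal to 1: 1 + r = 10/6.3 = 1.5873.
So the minimum matching rate is r = 1.5873 − 1 = 0.587.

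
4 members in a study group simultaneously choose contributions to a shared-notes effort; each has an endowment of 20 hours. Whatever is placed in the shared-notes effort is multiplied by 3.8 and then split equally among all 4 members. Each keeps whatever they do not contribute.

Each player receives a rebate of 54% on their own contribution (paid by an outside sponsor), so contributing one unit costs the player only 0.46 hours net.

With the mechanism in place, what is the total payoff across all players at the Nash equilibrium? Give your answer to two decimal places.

347.20 hours

The effective private return per unit is now (3.8/4) / 0.46 = 2.0652 > 1, so every player's dominant strategy flips to full contribution.
At the Nash equilibrium everyone contributes 20. Group total payoff = 4 × (20 × 0.54 + 3.8 × 20) = 347.20.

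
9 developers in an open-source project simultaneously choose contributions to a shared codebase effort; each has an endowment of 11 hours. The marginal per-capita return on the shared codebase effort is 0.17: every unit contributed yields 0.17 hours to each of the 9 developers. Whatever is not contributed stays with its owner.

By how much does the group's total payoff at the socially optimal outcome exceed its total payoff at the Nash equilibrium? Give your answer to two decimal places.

The private return per contributed unit is 0.17 < 1, so contributing 0 is dominant for every player. At the Nash equilibrium everyone keeps their 11, and the group total is 9 × 11 = 99.
Each contributed unit returns 1.530 to the group as a whole (0.17 to each of 9 players), which exceeds 1, so the social optimum is full contribution: group total = 1.530 × 99 = 151.47.
Efficiency loss = 151.47 − 99 = 52.47.

52.47 hours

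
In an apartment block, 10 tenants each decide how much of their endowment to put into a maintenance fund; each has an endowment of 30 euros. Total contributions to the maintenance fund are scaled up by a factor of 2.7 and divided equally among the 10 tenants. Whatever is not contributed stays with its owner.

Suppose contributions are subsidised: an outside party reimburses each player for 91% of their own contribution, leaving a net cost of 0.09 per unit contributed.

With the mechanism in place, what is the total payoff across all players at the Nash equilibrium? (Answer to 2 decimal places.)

1083.00 euros

Under the mechanism each unit contributed yields (2.7/10) / 0.09 = 3.0000 back to its contributor per unit of net cost, which exceeds 1, making full contribution the dominant choice for everyone.
So the Nash equilibrium is full contribution by all 10; the group earns 10 × (30 × 0.91 + 2.7 × 30) = 1083.00.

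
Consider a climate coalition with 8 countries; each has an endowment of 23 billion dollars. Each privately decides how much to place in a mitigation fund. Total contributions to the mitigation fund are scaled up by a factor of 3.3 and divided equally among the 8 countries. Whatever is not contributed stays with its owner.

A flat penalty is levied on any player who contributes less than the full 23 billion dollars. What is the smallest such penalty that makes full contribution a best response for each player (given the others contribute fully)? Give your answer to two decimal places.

13.51 billion dollars

Given the others contribute fully, the best deviation is to contribute 0 (any partial contribution still incurs the fine and gives up units whose private return 0.4125 is below 1).
Deviating from 23 to 0 saves 23 billion dollars but forfeits the deviator's share of the drop in the mitigation fund: 3.3/8 × 23 = 9.49.
So the deviation gain is 23 − 9.49 = 13.51, and the fine must be at least 13.51 billion dollars to wipe it out.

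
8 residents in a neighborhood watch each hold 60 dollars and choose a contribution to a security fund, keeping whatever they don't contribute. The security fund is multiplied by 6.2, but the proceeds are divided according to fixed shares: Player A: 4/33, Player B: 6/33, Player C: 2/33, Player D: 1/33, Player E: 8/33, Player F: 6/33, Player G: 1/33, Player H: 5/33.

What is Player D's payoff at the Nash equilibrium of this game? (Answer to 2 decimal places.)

93.82 dollars

For player j, contributing a unit is worthwhile iff 6.2 × (j's share) ≥ 1, i.e. iff j's share is at least 0.1613.
Player B, Player E and Player F clear that bar, contributing 60 each; the remaining 5 contribute 0. Total contributed: 180.
Player D keeps 60 and receives 6.2 × 180 × 1/33 = 33.82 from the security fund, for a payoff of 93.82.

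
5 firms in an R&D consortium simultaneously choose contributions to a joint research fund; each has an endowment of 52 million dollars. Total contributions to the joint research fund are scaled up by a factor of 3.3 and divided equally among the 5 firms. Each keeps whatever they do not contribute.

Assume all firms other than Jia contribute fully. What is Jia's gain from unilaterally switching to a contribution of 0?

Switching from a contribution of 52 to 0 lets Jia keep an extra 52 million dollars, but lowers the joint research fund by 52, which costs Jia their own share of that drop: 3.3/5 × 52 = 34.32.
Net gain = 52 − 34.32 = 17.68. The private return per contributed unit (0.6600) is below 1, so free-riding is indeed the best response regardless of what the others do.

17.68 million dollars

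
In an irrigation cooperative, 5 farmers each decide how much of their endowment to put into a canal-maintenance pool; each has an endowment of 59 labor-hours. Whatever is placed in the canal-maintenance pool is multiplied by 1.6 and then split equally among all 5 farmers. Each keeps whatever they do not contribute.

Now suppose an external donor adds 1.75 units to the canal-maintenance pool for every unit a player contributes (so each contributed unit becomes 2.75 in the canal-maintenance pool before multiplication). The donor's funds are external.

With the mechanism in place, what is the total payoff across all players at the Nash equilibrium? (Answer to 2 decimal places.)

295.00 labor-hours

With the mechanism, a contributed unit returns 1.6 × 2.75 / 5 = 0.8800 per unit of net cost — still below 1 — so contributing 0 remains dominant for every player.
At the Nash equilibrium no one contributes; group total payoff = 5 × 59 = 295.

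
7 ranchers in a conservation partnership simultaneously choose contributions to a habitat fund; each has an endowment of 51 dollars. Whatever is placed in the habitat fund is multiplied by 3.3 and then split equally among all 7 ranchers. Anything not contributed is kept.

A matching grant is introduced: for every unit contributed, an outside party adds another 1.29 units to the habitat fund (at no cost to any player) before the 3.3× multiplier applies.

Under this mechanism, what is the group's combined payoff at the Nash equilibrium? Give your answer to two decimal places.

2697.85 dollars

With the mechanism, a contributed unit returns 3.3 × 2.29 / 7 = 1.0796 per unit of net cost to the contributor — now above 1 — so contributing fully is weakly dominant for every player.
At the Nash equilibrium everyone contributes 51. Group total payoff = 3.3 × 2.29 × 357 = 2697.85.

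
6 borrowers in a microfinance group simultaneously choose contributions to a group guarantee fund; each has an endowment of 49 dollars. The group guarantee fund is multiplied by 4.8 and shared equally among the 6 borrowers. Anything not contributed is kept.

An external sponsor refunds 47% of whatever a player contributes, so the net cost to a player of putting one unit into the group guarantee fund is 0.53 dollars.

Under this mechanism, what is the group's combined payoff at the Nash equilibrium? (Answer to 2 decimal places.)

1549.38 dollars

With the mechanism, a contributed unit returns (4.8/6) / 0.53 = 1.5094 per unit of net cost to the contributor — now above 1 — so contributing fully is weakly dominant for every player.
At the Nash equilibrium everyone contributes 49. Group total payoff = 6 × (49 × 0.47 + 4.8 × 49) = 1549.38.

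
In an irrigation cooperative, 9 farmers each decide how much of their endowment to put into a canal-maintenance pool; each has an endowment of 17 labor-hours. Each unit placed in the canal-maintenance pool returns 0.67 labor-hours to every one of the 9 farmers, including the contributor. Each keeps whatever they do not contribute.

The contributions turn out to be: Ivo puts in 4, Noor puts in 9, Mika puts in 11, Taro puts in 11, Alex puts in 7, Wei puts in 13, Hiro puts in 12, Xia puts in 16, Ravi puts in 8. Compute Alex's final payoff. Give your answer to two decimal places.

Total contributed: 4 + 9 + 11 + 11 + 7 + 13 + 12 + 16 + 8 = 91.
Each receives 0.67 × 91 = 60.97 from the canal-maintenance pool.
Alex keeps 17 − 7 = 10, so Alex's payoff is 10 + 60.97 = 70.97.

70.97 labor-hours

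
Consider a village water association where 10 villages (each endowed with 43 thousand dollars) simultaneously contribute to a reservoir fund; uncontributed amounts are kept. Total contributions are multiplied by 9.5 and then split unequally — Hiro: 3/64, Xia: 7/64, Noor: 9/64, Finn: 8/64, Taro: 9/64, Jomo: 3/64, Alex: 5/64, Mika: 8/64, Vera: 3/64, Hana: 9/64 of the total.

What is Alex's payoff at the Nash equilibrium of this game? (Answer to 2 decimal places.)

A player with share s gets back 9.5·s per unit contributed, so full contribution is dominant for anyone with s > 1/9.5 = 0.1053 and zero contribution is dominant for anyone below.
Xia, Noor, Finn, Taro, Mika and Hana are above the threshold, contributing 43 each; the remaining 4 contribute 0. Total contributed: 258.
Alex keeps 43 and receives 9.5 × 258 × 5/64 = 191.48 from the reservoir fund, for a payoff of 234.48.

234.48 thousand dollars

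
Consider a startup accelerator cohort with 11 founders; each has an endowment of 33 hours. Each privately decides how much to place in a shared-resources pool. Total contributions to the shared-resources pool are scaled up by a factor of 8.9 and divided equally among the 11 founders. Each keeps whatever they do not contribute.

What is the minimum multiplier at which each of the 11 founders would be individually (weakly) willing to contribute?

11

A contributed unit returns (multiplier)/11 to its contributor.
This reaches 1 exactly when the multiplier is 11.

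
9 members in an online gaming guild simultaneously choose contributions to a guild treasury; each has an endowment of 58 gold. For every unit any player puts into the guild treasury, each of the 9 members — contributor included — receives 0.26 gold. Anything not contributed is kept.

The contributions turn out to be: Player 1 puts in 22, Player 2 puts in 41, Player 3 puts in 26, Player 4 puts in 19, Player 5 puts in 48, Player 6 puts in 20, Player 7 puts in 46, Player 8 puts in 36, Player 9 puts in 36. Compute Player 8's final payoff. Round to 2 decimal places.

98.44 gold

Total contributed: 22 + 41 + 26 + 19 + 48 + 20 + 46 + 36 + 36 = 294.
Each receives 0.26 × 294 = 76.44 from the guild treasury.
Player 8 keeps 58 − 36 = 22, so Player 8's payoff is 22 + 76.44 = 98.44.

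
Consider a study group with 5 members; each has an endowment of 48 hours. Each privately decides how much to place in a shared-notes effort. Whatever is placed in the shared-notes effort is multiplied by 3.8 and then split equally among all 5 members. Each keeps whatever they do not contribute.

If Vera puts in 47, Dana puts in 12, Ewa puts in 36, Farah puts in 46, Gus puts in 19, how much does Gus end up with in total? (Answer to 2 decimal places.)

Total contributed: 47 + 12 + 36 + 46 + 19 = 160.
Each receives 3.8 × 160 / 5 = 121.60 from the shared-notes effort.
Gus keeps 48 − 19 = 29, so Gus's payoff is 29 + 121.60 = 150.60.

150.60 hours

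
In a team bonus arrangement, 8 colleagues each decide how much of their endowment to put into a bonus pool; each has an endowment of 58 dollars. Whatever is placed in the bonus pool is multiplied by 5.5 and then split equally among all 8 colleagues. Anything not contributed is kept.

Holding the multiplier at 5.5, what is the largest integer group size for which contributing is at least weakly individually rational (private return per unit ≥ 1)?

5

Private return per unit is 5.5/(group size), which is ≥ 1 whenever the group size is ≤ 5.5.
The largest such integer is 5.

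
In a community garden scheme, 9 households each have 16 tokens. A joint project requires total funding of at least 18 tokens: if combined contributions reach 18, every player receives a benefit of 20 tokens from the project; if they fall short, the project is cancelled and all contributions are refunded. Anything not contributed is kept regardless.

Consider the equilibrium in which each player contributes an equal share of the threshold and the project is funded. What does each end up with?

34 tokens

Equal share of the threshold: 18/9 = 2.
At this profile no one gains by cutting their contribution: any cut drops the total below 18, the project is cancelled, contributions are refunded, and the deviator ends with 16, which is less than 16 − 2 + 20 = 34. Contributing more than 2 just wastes the excess. So contributing exactly 2 is a best response.
Each player's payoff: 16 − 2 + 20 = 34.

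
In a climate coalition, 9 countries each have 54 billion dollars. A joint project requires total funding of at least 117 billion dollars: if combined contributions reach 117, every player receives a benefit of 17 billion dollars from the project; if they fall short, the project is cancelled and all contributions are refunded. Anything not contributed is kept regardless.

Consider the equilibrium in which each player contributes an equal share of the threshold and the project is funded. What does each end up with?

58 billion dollars

Equal share of the threshold: 117/9 = 13.
At this profile no one gains by cutting their contribution: any cut drops the total below 117, the project is cancelled, contributions are refunded, and the deviator ends with 54, which is less than 54 − 13 + 17 = 58. Contributing more than 13 just wastes the excess. So contributing exactly 13 is a best response.
Each player's payoff: 54 − 13 + 17 = 58.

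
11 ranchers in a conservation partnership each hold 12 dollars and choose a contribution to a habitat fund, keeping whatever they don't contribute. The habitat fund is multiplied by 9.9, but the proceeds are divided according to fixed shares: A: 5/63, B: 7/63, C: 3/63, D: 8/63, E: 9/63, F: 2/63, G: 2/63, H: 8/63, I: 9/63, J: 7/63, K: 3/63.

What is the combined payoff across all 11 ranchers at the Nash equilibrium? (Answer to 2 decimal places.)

Each unit j contributes comes back to j as 9.9 × (j's share), so j prefers to contribute only if that share exceeds 1/9.9 = 0.1010; otherwise keeping the unit dominates.
B, D, E, H, I and J clear that bar, contributing 12 each; the remaining 5 contribute 0. Total contributed: 72.
The habitat fund pays out 9.9 × 72 = 712.80 in total (split across the unequal shares, but the aggregate is all that matters for the group sum).
The 5 free-riders keep 12 each, adding 60. Group total = 60 + 712.80 = 772.80.

772.80 dollars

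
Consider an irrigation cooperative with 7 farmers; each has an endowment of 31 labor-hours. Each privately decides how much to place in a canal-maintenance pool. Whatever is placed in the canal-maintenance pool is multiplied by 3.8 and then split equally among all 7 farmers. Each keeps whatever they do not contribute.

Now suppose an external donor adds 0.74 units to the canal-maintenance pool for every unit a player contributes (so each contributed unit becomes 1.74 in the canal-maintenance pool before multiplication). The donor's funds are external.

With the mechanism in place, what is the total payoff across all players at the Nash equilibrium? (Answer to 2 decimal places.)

217.00 labor-hours

Even with the mechanism, each unit contributed returns only 3.8 × 1.74 / 7 = 0.9446 per unit of net cost, so contributing nothing is still dominant.
At the Nash equilibrium no one contributes; group total payoff = 7 × 31 = 217.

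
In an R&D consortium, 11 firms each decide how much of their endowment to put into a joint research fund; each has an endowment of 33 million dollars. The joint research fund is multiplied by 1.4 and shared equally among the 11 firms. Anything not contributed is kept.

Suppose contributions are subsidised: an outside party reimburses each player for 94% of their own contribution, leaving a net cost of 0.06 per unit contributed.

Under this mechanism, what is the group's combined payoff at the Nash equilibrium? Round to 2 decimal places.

849.42 million dollars

With the mechanism, a contributed unit returns (1.4/11) / 0.06 = 2.1212 per unit of net cost to the contributor — now above 1 — so contributing fully is weakly dominant for every player.
So the Nash equilibrium is full contribution by all 11; the group earns 11 × (33 × 0.94 + 1.4 × 33) = 849.42.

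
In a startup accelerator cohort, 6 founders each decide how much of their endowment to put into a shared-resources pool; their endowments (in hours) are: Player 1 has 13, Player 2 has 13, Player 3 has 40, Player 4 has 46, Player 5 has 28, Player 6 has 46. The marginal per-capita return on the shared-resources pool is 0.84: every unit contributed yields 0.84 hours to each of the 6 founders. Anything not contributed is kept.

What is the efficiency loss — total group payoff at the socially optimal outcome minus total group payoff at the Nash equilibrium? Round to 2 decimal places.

751.44 hours

The private return per contributed unit is 0.84 < 1 for everyone, so the Nash equilibrium is zero contribution and the group total is Σ E_j = 13 + 13 + 40 + 46 + 28 + 46 = 186.
Each contributed unit returns 5.040 to the group, so the social optimum is full contribution by everyone: group total = 5.040 × 186 = 937.44.
Efficiency loss = (5.040 − 1) × 186 = 751.44.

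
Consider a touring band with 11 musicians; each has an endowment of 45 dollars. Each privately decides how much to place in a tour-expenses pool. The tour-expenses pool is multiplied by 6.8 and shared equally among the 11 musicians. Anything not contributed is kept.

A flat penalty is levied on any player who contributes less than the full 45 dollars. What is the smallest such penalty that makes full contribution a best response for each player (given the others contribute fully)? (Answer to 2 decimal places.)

17.18 dollars

Given the others contribute fully, the best deviation is to contribute 0 (any partial contribution still incurs the fine and gives up units whose private return 0.6182 is below 1).
Deviating from 45 to 0 saves 45 dollars but forfeits the deviator's share of the drop in the tour-expenses pool: 6.8/11 × 45 = 27.82.
So the deviation gain is 45 − 27.82 = 17.18, and the fine must be at least 17.18 dollars to wipe it out.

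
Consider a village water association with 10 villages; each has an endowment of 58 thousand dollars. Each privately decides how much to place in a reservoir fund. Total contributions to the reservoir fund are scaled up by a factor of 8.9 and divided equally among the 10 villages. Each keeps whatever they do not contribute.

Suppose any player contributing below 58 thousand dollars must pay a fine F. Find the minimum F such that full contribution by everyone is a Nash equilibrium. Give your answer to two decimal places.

6.38 thousand dollars

Given the others contribute fully, the best deviation is to contribute 0 (any partial contribution still incurs the fine and gives up units whose private return 0.8900 is below 1).
Deviating from 58 to 0 saves 58 thousand dollars but forfeits the deviator's share of the drop in the reservoir fund: 8.9/10 × 58 = 51.62.
So the deviation gain is 58 − 51.62 = 6.38, and the fine must be at least 6.38 thousand dollars to wipe it out.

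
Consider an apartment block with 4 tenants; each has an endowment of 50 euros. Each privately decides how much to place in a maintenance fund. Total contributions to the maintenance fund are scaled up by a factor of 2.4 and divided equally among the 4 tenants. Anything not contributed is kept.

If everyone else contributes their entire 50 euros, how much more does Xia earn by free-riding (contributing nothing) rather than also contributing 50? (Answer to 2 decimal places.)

Switching from a contribution of 50 to 0 lets Xia keep an extra 50 euros, but lowers the maintenance fund by 50, which costs Xia their own share of that drop: 2.4/4 × 50 = 30.00.
Net gain = 50 − 30.00 = 20.00. The private return per contributed unit (0.6000) is below 1, so free-riding is indeed the best response regardless of what the others do.

20.00 euros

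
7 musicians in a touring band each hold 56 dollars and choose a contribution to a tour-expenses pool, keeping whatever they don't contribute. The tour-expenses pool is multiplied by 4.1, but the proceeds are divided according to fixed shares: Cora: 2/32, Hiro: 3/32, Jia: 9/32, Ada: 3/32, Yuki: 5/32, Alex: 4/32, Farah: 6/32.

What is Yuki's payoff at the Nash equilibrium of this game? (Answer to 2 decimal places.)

91.88 dollars

Player j's private return per contributed unit is 4.1 × (j's share). Contributing is weakly dominant for j when that share is at least 1/4.1 = 0.2439, and contributing 0 is dominant otherwise.
The only share above 0.2439 is Jia's 9/32, contributing 56; the remaining 6 contribute 0. Total contributed: 56.
Yuki keeps 56 and receives 4.1 × 56 × 5/32 = 35.88 from the tour-expenses pool, for a payoff of 91.88.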